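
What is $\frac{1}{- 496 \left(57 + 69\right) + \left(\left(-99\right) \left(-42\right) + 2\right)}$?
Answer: $- \frac{1}{58336} \approx -1.7142 \cdot 10^{-5}$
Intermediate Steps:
$\frac{1}{- 496 \left(57 + 69\right) + \left(\left(-99\right) \left(-42\right) + 2\right)} = \frac{1}{\left(-496\right) 126 + \left(4158 + 2\right)} = \frac{1}{-62496 + 4160} = \frac{1}{-58336} = - \frac{1}{58336}$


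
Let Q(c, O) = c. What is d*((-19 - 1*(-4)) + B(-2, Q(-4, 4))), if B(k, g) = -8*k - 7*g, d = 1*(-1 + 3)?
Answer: 58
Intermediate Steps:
d = 2 (d = 1*2 = 2)
d*((-19 - 1*(-4)) + B(-2, Q(-4, 4))) = 2*((-19 - 1*(-4)) + (-8*(-2) - 7*(-4))) = 2*((-19 + 4) + (16 + 28)) = 2*(-15 + 44) = 2*29 = 58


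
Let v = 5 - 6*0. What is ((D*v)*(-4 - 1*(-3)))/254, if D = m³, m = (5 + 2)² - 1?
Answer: -276480/127 ≈ -2177.0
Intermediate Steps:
m = 48 (m = 7² - 1 = 49 - 1 = 48)
v = 5 (v = 5 - 1*0 = 5 + 0 = 5)
D = 110592 (D = 48³ = 110592)
((D*v)*(-4 - 1*(-3)))/254 = ((110592*5)*(-4 - 1*(-3)))/254 = (552960*(-4 + 3))*(1/254) = (552960*(-1))*(1/254) = -552960*1/254 = -276480/127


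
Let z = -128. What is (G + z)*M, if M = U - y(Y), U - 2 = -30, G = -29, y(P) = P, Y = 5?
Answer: 5181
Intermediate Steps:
U = -28 (U = 2 - 30 = -28)
M = -33 (M = -28 - 1*5 = -28 - 5 = -33)
(G + z)*M = (-29 - 128)*(-33) = -157*(-33) = 5181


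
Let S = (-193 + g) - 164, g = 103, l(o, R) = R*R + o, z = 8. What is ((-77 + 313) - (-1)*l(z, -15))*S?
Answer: -119126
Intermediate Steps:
l(o, R) = o + R² (l(o, R) = R² + o = o + R²)
S = -254 (S = (-193 + 103) - 164 = -90 - 164 = -254)
((-77 + 313) - (-1)*l(z, -15))*S = ((-77 + 313) - (-1)*(8 + (-15)²))*(-254) = (236 - (-1)*(8 + 225))*(-254) = (236 - (-1)*233)*(-254) = (236 - 1*(-233))*(-254) = (236 + 233)*(-254) = 469*(-254) = -119126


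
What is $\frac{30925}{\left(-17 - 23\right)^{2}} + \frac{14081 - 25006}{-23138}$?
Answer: $\frac{637411}{32192} \approx 19.8$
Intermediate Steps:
$\frac{30925}{\left(-17 - 23\right)^{2}} + \frac{14081 - 25006}{-23138} = \frac{30925}{\left(-40\right)^{2}} + \left(14081 - 25006\right) \left(- \frac{1}{23138}\right) = \frac{30925}{1600} - - \frac{475}{1006} = 30925 \cdot \frac{1}{1600} + \frac{475}{1006} = \frac{1237}{64} + \frac{475}{1006} = \frac{637411}{32192}$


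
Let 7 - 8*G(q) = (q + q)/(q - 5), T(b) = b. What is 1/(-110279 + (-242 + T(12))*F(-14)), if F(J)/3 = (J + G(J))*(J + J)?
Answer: -19/6980846 ≈ -2.7217e-6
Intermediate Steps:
G(q) = 7/8 - q/(4*(-5 + q)) (G(q) = 7/8 - (q + q)/(8*(q - 5)) = 7/8 - 2*q/(8*(-5 + q)) = 7/8 - q/(4*(-5 + q)))
F(J) = 6*J*(J + 5*(-7 + J)/(8*(-5 + J))) (F(J) = 3*((J + 5*(-7 + J)/(8*(-5 + J)))*(J + J)) = 3*((J + 5*(-7 + J)/(8*(-5 + J)))*(2*J)) = 3*(2*J*(J + 5*(-7 + J)/(8*(-5 + J)))) = 6*J*(J + 5*(-7 + J)/(8*(-5 + J))))
1/(-110279 + (-242 + T(12))*F(-14)) = 1/(-110279 + (-242 + 12)*((¾)*(-14)*(-35 - 35*(-14) + 8*(-14)²)/(-5 - 14))) = 1/(-110279 - 345*(-14)*(-35 + 490 + 8*196)/(2*(-19))) = 1/(-110279 - 345*(-14)*(-1)*(-35 + 490 + 1568)/(2*19)) = 1/(-110279 - 345*(-14)*(-1)*2023/(2*19)) = 1/(-110279 - 230*42483/38) = 1/(-110279 - 4885545/19) = 1/(-6980846/19) = -19/6980846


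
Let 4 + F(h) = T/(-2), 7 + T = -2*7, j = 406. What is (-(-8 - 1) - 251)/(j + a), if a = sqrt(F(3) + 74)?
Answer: -28072/47073 + 242*sqrt(322)/329511 ≈ -0.58317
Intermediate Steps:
T = -21 (T = -7 - 2*7 = -7 - 14 = -21)
F(h) = 13/2 (F(h) = -4 - 21/(-2) = -4 - 21*(-1/2) = -4 + 21/2 = 13/2)
a = sqrt(322)/2 (a = sqrt(13/2 + 74) = sqrt(161/2) = sqrt(322)/2 ≈ 8.9722)
(-(-8 - 1) - 251)/(j + a) = (-(-8 - 1) - 251)/(406 + sqrt(322)/2) = (-1*(-9) - 251)/(406 + sqrt(322)/2) = (9 - 251)/(406 + sqrt(322)/2) = -242/(406 + sqrt(322)/2)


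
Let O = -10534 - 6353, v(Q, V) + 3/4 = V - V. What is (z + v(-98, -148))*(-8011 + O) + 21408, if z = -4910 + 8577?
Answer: -182521769/2 ≈ -9.1261e+7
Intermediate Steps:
z = 3667
v(Q, V) = -¾ (v(Q, V) = -¾ + (V - V) = -¾ + 0 = -¾)
O = -16887
(z + v(-98, -148))*(-8011 + O) + 21408 = (3667 - ¾)*(-8011 - 16887) + 21408 = (14665/4)*(-24898) + 21408 = -182564585/2 + 21408 = -182521769/2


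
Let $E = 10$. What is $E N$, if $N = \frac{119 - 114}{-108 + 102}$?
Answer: $- \frac{25}{3} \approx -8.3333$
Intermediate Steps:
$N = - \frac{5}{6}$ ($N = \frac{5}{-6} = 5 \left(- \frac{1}{6}\right) = - \frac{5}{6} \approx -0.83333$)
$E N = 10 \left(- \frac{5}{6}\right) = - \frac{25}{3}$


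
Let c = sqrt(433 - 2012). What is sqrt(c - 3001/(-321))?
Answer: sqrt(963321 + 103041*I*sqrt(1579))/321 ≈ 5.0085 + 3.9669*I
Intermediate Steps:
c = I*sqrt(1579) (c = sqrt(-1579) = I*sqrt(1579) ≈ 39.737*I)
sqrt(c - 3001/(-321)) = sqrt(I*sqrt(1579) - 3001/(-321)) = sqrt(I*sqrt(1579) - 3001*(-1/321)) = sqrt(I*sqrt(1579) + 3001/321) = sqrt(3001/321 + I*sqrt(1579))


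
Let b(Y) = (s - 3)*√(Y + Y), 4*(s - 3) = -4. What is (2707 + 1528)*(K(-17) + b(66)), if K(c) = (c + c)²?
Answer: 4895660 - 8470*√33 ≈ 4.8470e+6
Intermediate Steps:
s = 2 (s = 3 + (¼)*(-4) = 3 - 1 = 2)
b(Y) = -√2*√Y (b(Y) = (2 - 3)*√(Y + Y) = -√(2*Y) = -√2*√Y)
K(c) = 4*c² (K(c) = (2*c)² = 4*c²)
(2707 + 1528)*(K(-17) + b(66)) = (2707 + 1528)*(4*(-17)² - √2*√66) = 4235*(4*289 - 2*√33) = 4235*(1156 - 2*√33) = 4895660 - 8470*√33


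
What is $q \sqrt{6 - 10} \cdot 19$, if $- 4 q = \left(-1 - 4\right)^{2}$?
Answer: $- \frac{475 i}{2} \approx - 237.5 i$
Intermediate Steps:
$q = - \frac{25}{4}$ ($q = - \frac{\left(-1 - 4\right)^{2}}{4} = - \frac{\left(-5\right)^{2}}{4} = \left(- \frac{1}{4}\right) 25 = - \frac{25}{4} \approx -6.25$)
$q \sqrt{6 - 10} \cdot 19 = - \frac{25 \sqrt{6 - 10}}{4} \cdot 19 = - \frac{25 \sqrt{-4}}{4} \cdot 19 = - \frac{25 \cdot 2 i}{4} \cdot 19 = - \frac{25 i}{2} \cdot 19 = - \frac{475 i}{2}$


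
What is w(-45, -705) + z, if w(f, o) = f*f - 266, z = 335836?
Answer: 337595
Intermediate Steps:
w(f, o) = -266 + f² (w(f, o) = f² - 266 = -266 + f²)
w(-45, -705) + z = (-266 + (-45)²) + 335836 = (-266 + 2025) + 335836 = 1759 + 335836 = 337595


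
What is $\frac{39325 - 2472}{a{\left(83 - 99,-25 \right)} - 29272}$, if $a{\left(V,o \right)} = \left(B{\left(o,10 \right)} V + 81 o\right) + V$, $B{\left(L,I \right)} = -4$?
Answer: $- \frac{36853}{31249} \approx -1.1793$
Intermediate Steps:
$a{\left(V,o \right)} = - 3 V + 81 o$ ($a{\left(V,o \right)} = \left(- 4 V + 81 o\right) + V = - 3 V + 81 o$)
$\frac{39325 - 2472}{a{\left(83 - 99,-25 \right)} - 29272} = \frac{39325 - 2472}{\left(- 3 \left(83 - 99\right) + 81 \left(-25\right)\right) - 29272} = \frac{36853}{\left(- 3 \left(83 - 99\right) - 2025\right) - 29272} = \frac{36853}{\left(\left(-3\right) \left(-16\right) - 2025\right) - 29272} = \frac{36853}{\left(48 - 2025\right) - 29272} = \frac{36853}{-1977 - 29272} = \frac{36853}{-31249} = 36853 \left(- \frac{1}{31249}\right) = - \frac{36853}{31249}$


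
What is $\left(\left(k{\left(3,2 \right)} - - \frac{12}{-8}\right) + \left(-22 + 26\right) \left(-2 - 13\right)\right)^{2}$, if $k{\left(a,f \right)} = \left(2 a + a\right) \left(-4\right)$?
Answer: $\frac{38025}{4} \approx 9506.3$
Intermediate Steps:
$k{\left(a,f \right)} = - 12 a$ ($k{\left(a,f \right)} = 3 a \left(-4\right) = - 12 a$)
$\left(\left(k{\left(3,2 \right)} - - \frac{12}{-8}\right) + \left(-22 + 26\right) \left(-2 - 13\right)\right)^{2} = \left(\left(\left(-12\right) 3 - - \frac{12}{-8}\right) + \left(-22 + 26\right) \left(-2 - 13\right)\right)^{2} = \left(\left(-36 - \left(-12\right) \left(- \frac{1}{8}\right)\right) + 4 \left(-15\right)\right)^{2} = \left(\left(-36 - \frac{3}{2}\right) - 60\right)^{2} = \left(- \frac{75}{2} - 60\right)^{2} = \left(- \frac{195}{2}\right)^{2} = \frac{38025}{4}$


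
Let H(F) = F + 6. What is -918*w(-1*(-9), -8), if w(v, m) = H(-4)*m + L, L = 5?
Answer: 10098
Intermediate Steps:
H(F) = 6 + F
w(v, m) = 5 + 2*m (w(v, m) = (6 - 4)*m + 5 = 2*m + 5 = 5 + 2*m)
-918*w(-1*(-9), -8) = -918*(5 + 2*(-8)) = -918*(5 - 16) = -918*(-11) = 10098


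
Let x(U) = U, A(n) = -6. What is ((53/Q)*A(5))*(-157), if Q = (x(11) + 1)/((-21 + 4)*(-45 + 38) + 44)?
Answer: 1356323/2 ≈ 6.7816e+5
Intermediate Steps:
Q = 12/163 (Q = (11 + 1)/((-21 + 4)*(-45 + 38) + 44) = 12/(-17*(-7) + 44) = 12/(119 + 44) = 12/163 ≈ 0.073620)
((53/Q)*A(5))*(-157) = ((53/(12/163))*(-6))*(-157) = ((53*(163/12))*(-6))*(-157) = ((8639/12)*(-6))*(-157) = -8639/2*(-157) = 1356323/2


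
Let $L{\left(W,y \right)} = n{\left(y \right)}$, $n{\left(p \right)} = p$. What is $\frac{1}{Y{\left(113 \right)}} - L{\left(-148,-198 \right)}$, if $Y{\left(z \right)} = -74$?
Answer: $\frac{14651}{74} \approx 197.99$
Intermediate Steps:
$L{\left(W,y \right)} = y$
$\frac{1}{Y{\left(113 \right)}} - L{\left(-148,-198 \right)} = \frac{1}{-74} - -198 = - \frac{1}{74} + 198 = \frac{14651}{74}$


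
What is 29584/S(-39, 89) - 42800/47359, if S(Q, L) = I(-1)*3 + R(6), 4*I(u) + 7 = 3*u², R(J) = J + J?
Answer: 1400683456/426231 ≈ 3286.2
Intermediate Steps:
R(J) = 2*J
I(u) = -7/4 + 3*u²/4 (I(u) = -7/4 + (3*u²)/4 = -7/4 + 3*u²/4)
S(Q, L) = 9 (S(Q, L) = (-7/4 + (¾)*(-1)²)*3 + 2*6 = (-7/4 + (¾)*1)*3 + 12 = (-7/4 + ¾)*3 + 12 = -1*3 + 12 = -3 + 12 = 9)
29584/S(-39, 89) - 42800/47359 = 29584/9 - 42800/47359 = 1400683456/426231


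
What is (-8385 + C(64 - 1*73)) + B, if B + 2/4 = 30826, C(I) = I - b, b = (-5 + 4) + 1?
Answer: 44863/2 ≈ 22432.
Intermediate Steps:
b = 0 (b = -1 + 1 = 0)
C(I) = I (C(I) = I - 1*0 = I + 0 = I)
B = 61651/2 (B = -½ + 30826 = 61651/2 ≈ 30826.)
(-8385 + C(64 - 1*73)) + B = (-8385 + (64 - 1*73)) + 61651/2 = (-8385 + (64 - 73)) + 61651/2 = (-8385 - 9) + 61651/2 = -8394 + 61651/2 = 44863/2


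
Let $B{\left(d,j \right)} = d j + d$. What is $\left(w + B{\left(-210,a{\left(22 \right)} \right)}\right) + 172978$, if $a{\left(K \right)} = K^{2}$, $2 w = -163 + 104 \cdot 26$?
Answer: $\frac{144797}{2} \approx 72399.0$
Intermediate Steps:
$w = \frac{2541}{2}$ ($w = \frac{-163 + 104 \cdot 26}{2} = \frac{-163 + 2704}{2} = \frac{1}{2} \cdot 2541 = \frac{2541}{2} \approx 1270.5$)
$B{\left(d,j \right)} = d + d j$
$\left(w + B{\left(-210,a{\left(22 \right)} \right)}\right) + 172978 = \left(\frac{2541}{2} - 210 \left(1 + 22^{2}\right)\right) + 172978 = \left(\frac{2541}{2} - 210 \left(1 + 484\right)\right) + 172978 = \left(\frac{2541}{2} - 101850\right) + 172978 = - \frac{201159}{2} + 172978 = \frac{144797}{2}$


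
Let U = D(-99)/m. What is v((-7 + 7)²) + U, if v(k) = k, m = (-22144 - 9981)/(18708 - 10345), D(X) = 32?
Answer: -267616/32125 ≈ -8.3305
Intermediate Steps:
m = -32125/8363 ≈ -3.8413
U = -267616/32125 (U = 32/(-32125/8363) = 32*(-8363/32125) = -267616/32125 ≈ -8.3305)
v((-7 + 7)²) + U = (-7 + 7)² - 267616/32125 = 0² - 267616/32125 = 0 - 267616/32125 = -267616/32125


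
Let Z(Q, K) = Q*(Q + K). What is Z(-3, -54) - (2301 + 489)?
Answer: -2619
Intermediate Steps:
Z(Q, K) = Q*(K + Q)
Z(-3, -54) - (2301 + 489) = -3*(-54 - 3) - (2301 + 489) = -3*(-57) - 1*2790 = 171 - 2790 = -2619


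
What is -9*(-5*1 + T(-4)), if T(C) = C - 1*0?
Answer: 81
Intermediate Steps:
T(C) = C (T(C) = C + 0 = C)
-9*(-5*1 + T(-4)) = -9*(-5*1 - 4) = -9*(-5 - 4) = -9*(-9) = 81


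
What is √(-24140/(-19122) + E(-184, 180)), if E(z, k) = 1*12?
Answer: √1212353922/9561 ≈ 3.6418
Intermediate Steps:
E(z, k) = 12
√(-24140/(-19122) + E(-184, 180)) = √(-24140/(-19122) + 12) = √(-24140*(-1/19122) + 12) = √(12070/9561 + 12) = √(126802/9561) = √1212353922/9561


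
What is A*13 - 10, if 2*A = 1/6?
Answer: -107/12 ≈ -8.9167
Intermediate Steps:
A = 1/12 (A = (½)/6 = (½)*(⅙) = 1/12 ≈ 0.083333)
A*13 - 10 = (1/12)*13 - 10 = 13/12 - 10 = -107/12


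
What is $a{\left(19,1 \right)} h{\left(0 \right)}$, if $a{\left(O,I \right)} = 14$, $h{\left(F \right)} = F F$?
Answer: $0$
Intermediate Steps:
$h{\left(F \right)} = F^{2}$
$a{\left(19,1 \right)} h{\left(0 \right)} = 14 \cdot 0^{2} = 14 \cdot 0 = 0$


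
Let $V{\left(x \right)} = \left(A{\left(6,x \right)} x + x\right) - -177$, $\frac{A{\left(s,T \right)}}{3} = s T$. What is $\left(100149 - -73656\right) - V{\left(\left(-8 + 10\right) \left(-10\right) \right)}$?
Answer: $166448$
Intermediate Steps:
$A{\left(s,T \right)} = 3 T s$ ($A{\left(s,T \right)} = 3 s T = 3 T s$)
$V{\left(x \right)} = 177 + x + 18 x^{2}$ ($V{\left(x \right)} = \left(3 x 6 x + x\right) - -177 = \left(18 x x + x\right) + 177 = \left(18 x^{2} + x\right) + 177 = \left(x + 18 x^{2}\right) + 177 = 177 + x + 18 x^{2}$)
$\left(100149 - -73656\right) - V{\left(\left(-8 + 10\right) \left(-10\right) \right)} = \left(100149 - -73656\right) - \left(177 + \left(-8 + 10\right) \left(-10\right) + 18 \left(\left(-8 + 10\right) \left(-10\right)\right)^{2}\right) = \left(100149 + 73656\right) - \left(177 + 2 \left(-10\right) + 18 \left(2 \left(-10\right)\right)^{2}\right) = 173805 - \left(177 - 20 + 18 \left(-20\right)^{2}\right) = 173805 - \left(177 - 20 + 18 \cdot 400\right) = 173805 - \left(177 - 20 + 7200\right) = 173805 - 7357 = 166448$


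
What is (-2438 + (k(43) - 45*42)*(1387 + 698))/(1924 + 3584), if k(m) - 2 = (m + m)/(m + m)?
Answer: -3936833/5508 ≈ -714.75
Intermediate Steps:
k(m) = 3 (k(m) = 2 + (m + m)/(m + m) = 2 + (2*m)/((2*m)) = 2 + (2*m)*(1/(2*m)) = 2 + 1 = 3)
(-2438 + (k(43) - 45*42)*(1387 + 698))/(1924 + 3584) = (-2438 + (3 - 45*42)*(1387 + 698))/(1924 + 3584) = (-2438 + (3 - 1890)*2085)/5508 = (-2438 - 1887*2085)*(1/5508) = (-2438 - 3934395)*(1/5508) = -3936833*1/5508 = -3936833/5508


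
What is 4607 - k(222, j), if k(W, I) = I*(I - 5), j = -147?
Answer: -17737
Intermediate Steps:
k(W, I) = I*(-5 + I)
4607 - k(222, j) = 4607 - (-147)*(-5 - 147) = 4607 - (-147)*(-152) = 4607 - 1*22344 = 4607 - 22344 = -17737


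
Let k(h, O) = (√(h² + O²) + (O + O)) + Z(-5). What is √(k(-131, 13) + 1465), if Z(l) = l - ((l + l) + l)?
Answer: √(1501 + √17330) ≈ 40.406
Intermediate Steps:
Z(l) = -2*l (Z(l) = l - (2*l + l) = l - 3*l = -2*l)
k(h, O) = 10 + √(O² + h²) + 2*O (k(h, O) = (√(h² + O²) + (O + O)) - 2*(-5) = (√(O² + h²) + 2*O) + 10 = 10 + √(O² + h²) + 2*O)
√(k(-131, 13) + 1465) = √((10 + √(13² + (-131)²) + 2*13) + 1465) = √((10 + √(169 + 17161) + 26) + 1465) = √((10 + √17330 + 26) + 1465) = √((36 + √17330) + 1465) = √(1501 + √17330)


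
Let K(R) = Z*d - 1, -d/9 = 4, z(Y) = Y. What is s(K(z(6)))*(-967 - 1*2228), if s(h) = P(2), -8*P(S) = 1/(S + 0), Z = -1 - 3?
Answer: 3195/16 ≈ 199.69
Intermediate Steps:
d = -36 (d = -9*4 = -36)
Z = -4
P(S) = -1/(8*S) (P(S) = -1/(8*(S + 0)) = -1/(8*S))
K(R) = 143 (K(R) = -4*(-36) - 1 = 144 - 1 = 143)
s(h) = -1/16 (s(h) = -1/8/2 = -1/8*1/2 = -1/16)
s(K(z(6)))*(-967 - 1*2228) = -(-967 - 1*2228)/16 = -(-967 - 2228)/16 = -1/16*(-3195) = 3195/16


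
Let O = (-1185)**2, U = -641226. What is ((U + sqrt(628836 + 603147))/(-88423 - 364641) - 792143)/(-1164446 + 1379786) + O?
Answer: 68499883205300537/48781400880 - sqrt(136887)/32520933920 ≈ 1.4042e+6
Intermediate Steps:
O = 1404225
((U + sqrt(628836 + 603147))/(-88423 - 364641) - 792143)/(-1164446 + 1379786) + O = ((-641226 + sqrt(628836 + 603147))/(-88423 - 364641) - 792143)/(-1164446 + 1379786) + 1404225 = ((-641226 + sqrt(1231983))/(-453064) - 792143)/215340 + 1404225 = ((-641226 + 3*sqrt(136887))*(-1/453064) - 792143)*(1/215340) + 1404225 = ((320613/226532 - 3*sqrt(136887)/453064) - 792143)*(1/215340) + 1404225 = (-179445417463/226532 - 3*sqrt(136887)/453064)*(1/215340) + 1404225 = (-179445417463/48781400880 - sqrt(136887)/32520933920) + 1404225 = 68499883205300537/48781400880 - sqrt(136887)/32520933920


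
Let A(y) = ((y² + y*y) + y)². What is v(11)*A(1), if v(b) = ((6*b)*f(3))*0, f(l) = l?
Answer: 0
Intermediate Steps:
A(y) = (y + 2*y²)² (A(y) = ((y² + y²) + y)² = (2*y² + y)² = (y + 2*y²)²)
v(b) = 0 (v(b) = ((6*b)*3)*0 = (18*b)*0 = 0)
v(11)*A(1) = 0*(1²*(1 + 2*1)²) = 0*(1*(1 + 2)²) = 0*(1*3²) = 0*(1*9) = 0*9 = 0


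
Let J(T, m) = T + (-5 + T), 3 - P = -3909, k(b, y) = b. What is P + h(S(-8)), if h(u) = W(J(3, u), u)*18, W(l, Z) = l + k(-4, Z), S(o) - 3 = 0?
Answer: 3858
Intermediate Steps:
S(o) = 3 (S(o) = 3 + 0 = 3)
P = 3912 (P = 3 - 1*(-3909) = 3 + 3909 = 3912)
J(T, m) = -5 + 2*T
W(l, Z) = -4 + l (W(l, Z) = l - 4 = -4 + l)
h(u) = -54 (h(u) = (-4 + (-5 + 2*3))*18 = (-4 + (-5 + 6))*18 = (-4 + 1)*18 = -3*18 = -54)
P + h(S(-8)) = 3912 - 54 = 3858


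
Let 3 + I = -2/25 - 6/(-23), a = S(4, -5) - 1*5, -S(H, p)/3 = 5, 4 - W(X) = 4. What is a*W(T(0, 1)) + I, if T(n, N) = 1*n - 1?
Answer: -1621/575 ≈ -2.8191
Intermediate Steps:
T(n, N) = -1 + n (T(n, N) = n - 1 = -1 + n)
W(X) = 0 (W(X) = 4 - 1*4 = 4 - 4 = 0)
S(H, p) = -15 (S(H, p) = -3*5 = -15)
a = -20 (a = -15 - 1*5 = -15 - 5 = -20)
I = -1621/575 (I = -3 + (-2/25 - 6/(-23)) = -3 + (-2*1/25 - 6*(-1/23)) = -3 + (-2/25 + 6/23) = -3 + 104/575 = -1621/575 ≈ -2.8191)
a*W(T(0, 1)) + I = -20*0 - 1621/575 = 0 - 1621/575 = -1621/575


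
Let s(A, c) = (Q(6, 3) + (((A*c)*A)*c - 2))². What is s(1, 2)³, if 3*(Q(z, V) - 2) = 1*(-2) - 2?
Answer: 262144/729 ≈ 359.59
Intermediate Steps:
Q(z, V) = ⅔ (Q(z, V) = 2 + (1*(-2) - 2)/3 = 2 + (-2 - 2)/3 = 2 + (⅓)*(-4) = 2 - 4/3 = ⅔)
s(A, c) = (-4/3 + A²*c²)² (s(A, c) = (⅔ + (((A*c)*A)*c - 2))² = (⅔ + ((c*A²)*c - 2))² = (⅔ + (A²*c² - 2))² = (⅔ + (-2 + A²*c²))² = (-4/3 + A²*c²)²)
s(1, 2)³ = ((-4 + 3*1²*2²)²/9)³ = ((-4 + 3*1*4)²/9)³ = ((-4 + 12)²/9)³ = ((⅑)*8²)³ = ((⅑)*64)³ = (64/9)³ = 262144/729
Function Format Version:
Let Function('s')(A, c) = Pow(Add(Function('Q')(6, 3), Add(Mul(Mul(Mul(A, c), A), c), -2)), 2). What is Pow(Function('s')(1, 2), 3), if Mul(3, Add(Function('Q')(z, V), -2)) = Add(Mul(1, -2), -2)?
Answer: Rational(262144, 729) ≈ 359.59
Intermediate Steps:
Function('Q')(z, V) = Rational(2, 3) (Function('Q')(z, V) = Add(2, Mul(Rational(1, 3), Add(Mul(1, -2), -2))) = Add(2, Mul(Rational(1, 3), Add(-2, -2))) = Add(2, Mul(Rational(1, 3), -4)) = Add(2, Rational(-4, 3)) = Rational(2, 3))
Function('s')(A, c) = Pow(Add(Rational(-4, 3), Mul(Pow(A, 2), Pow(c, 2))), 2) (Function('s')(A, c) = Pow(Add(Rational(2, 3), Add(Mul(Mul(Mul(A, c), A), c), -2)), 2) = Pow(Add(Rational(2, 3), Add(Mul(Mul(c, Pow(A, 2)), c), -2)), 2) = Pow(Add(Rational(2, 3), Add(Mul(Pow(A, 2), Pow(c, 2)), -2)), 2) = Pow(Add(Rational(2, 3), Add(-2, Mul(Pow(A, 2), Pow(c, 2)))), 2) = Pow(Add(Rational(-4, 3), Mul(Pow(A, 2), Pow(c, 2))), 2))
Pow(Function('s')(1, 2), 3) = Pow(Mul(Rational(1, 9), Pow(Add(-4, Mul(3, Pow(1, 2), Pow(2, 2))), 2)), 3) = Pow(Mul(Rational(1, 9), Pow(Add(-4, Mul(3, 1, 4)), 2)), 3) = Pow(Mul(Rational(1, 9), Pow(Add(-4, 12), 2)), 3) = Pow(Mul(Rational(1, 9), Pow(8, 2)), 3) = Pow(Mul(Rational(1, 9), 64), 3) = Pow(Rational(64, 9), 3) = Rational(262144, 729)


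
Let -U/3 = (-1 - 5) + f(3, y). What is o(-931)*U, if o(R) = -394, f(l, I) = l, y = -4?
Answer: -3546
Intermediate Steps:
U = 9 (U = -3*((-1 - 5) + 3) = -3*(-6 + 3) = -3*(-3) = 9)
o(-931)*U = -394*9 = -3546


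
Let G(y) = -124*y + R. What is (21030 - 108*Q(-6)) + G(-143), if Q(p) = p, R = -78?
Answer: 39332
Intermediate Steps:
G(y) = -78 - 124*y (G(y) = -124*y - 78 = -78 - 124*y)
(21030 - 108*Q(-6)) + G(-143) = (21030 - 108*(-6)) + (-78 - 124*(-143)) = (21030 + 648) + (-78 + 17732) = 21678 + 17654 = 39332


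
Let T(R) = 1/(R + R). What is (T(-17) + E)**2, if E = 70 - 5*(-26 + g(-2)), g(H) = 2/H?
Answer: 48566961/1156 ≈ 42013.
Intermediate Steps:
T(R) = 1/(2*R)
E = 205 (E = 70 - 5*(-26 + 2/(-2)) = 70 - 5*(-26 + 2*(-1/2)) = 70 - 5*(-26 - 1) = 70 - 5*(-27) = 70 + 135 = 205)
(T(-17) + E)**2 = ((1/2)/(-17) + 205)**2 = ((1/2)*(-1/17) + 205)**2 = (-1/34 + 205)**2 = (6969/34)**2 = 48566961/1156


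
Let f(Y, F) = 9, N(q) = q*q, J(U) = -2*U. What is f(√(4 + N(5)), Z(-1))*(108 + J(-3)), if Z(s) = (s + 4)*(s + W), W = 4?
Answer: 1026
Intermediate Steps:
N(q) = q²
Z(s) = (4 + s)² (Z(s) = (s + 4)*(s + 4) = (4 + s)*(4 + s) = (4 + s)²)
f(√(4 + N(5)), Z(-1))*(108 + J(-3)) = 9*(108 - 2*(-3)) = 9*(108 + 6) = 9*114 = 1026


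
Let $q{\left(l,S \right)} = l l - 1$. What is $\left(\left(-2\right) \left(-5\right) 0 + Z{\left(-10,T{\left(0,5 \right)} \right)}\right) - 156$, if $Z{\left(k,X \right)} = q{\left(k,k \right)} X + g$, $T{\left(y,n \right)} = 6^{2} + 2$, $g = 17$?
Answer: $3623$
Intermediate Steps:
$q{\left(l,S \right)} = -1 + l^{2}$ ($q{\left(l,S \right)} = l^{2} - 1 = -1 + l^{2}$)
$T{\left(y,n \right)} = 38$ ($T{\left(y,n \right)} = 36 + 2 = 38$)
$Z{\left(k,X \right)} = 17 + X \left(-1 + k^{2}\right)$ ($Z{\left(k,X \right)} = \left(-1 + k^{2}\right) X + 17 = X \left(-1 + k^{2}\right) + 17 = 17 + X \left(-1 + k^{2}\right)$)
$\left(\left(-2\right) \left(-5\right) 0 + Z{\left(-10,T{\left(0,5 \right)} \right)}\right) - 156 = \left(\left(-2\right) \left(-5\right) 0 + \left(17 + 38 \left(-1 + \left(-10\right)^{2}\right)\right)\right) - 156 = \left(10 \cdot 0 + \left(17 + 38 \left(-1 + 100\right)\right)\right) - 156 = \left(0 + \left(17 + 38 \cdot 99\right)\right) - 156 = \left(0 + \left(17 + 3762\right)\right) - 156 = \left(0 + 3779\right) - 156 = 3779 - 156 = 3623$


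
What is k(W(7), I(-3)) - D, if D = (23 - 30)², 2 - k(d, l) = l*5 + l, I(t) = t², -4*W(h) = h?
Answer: -101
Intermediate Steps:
W(h) = -h/4
k(d, l) = 2 - 6*l (k(d, l) = 2 - (l*5 + l) = 2 - (5*l + l) = 2 - 6*l)
D = 49 (D = (-7)² = 49)
k(W(7), I(-3)) - D = (2 - 6*(-3)²) - 1*49 = (2 - 6*9) - 49 = (2 - 54) - 49 = -52 - 49 = -101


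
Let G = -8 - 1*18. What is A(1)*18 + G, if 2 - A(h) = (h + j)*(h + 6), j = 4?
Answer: -620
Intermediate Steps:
G = -26 (G = -8 - 18 = -26)
A(h) = 2 - (4 + h)*(6 + h) (A(h) = 2 - (h + 4)*(h + 6) = 2 - (4 + h)*(6 + h))
A(1)*18 + G = (-22 - 1*1**2 - 10*1)*18 - 26 = (-22 - 1*1 - 10)*18 - 26 = (-22 - 1 - 10)*18 - 26 = -33*18 - 26 = -594 - 26 = -620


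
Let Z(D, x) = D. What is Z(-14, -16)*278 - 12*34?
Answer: -4300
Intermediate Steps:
Z(-14, -16)*278 - 12*34 = -14*278 - 12*34 = -3892 - 408 = -4300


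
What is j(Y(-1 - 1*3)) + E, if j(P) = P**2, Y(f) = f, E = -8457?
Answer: -8441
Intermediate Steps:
j(Y(-1 - 1*3)) + E = (-1 - 1*3)**2 - 8457 = (-1 - 3)**2 - 8457 = (-4)**2 - 8457 = 16 - 8457 = -8441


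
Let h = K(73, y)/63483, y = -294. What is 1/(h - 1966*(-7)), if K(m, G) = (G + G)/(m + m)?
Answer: 220679/3036984384 ≈ 7.2664e-5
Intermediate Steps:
K(m, G) = G/m (K(m, G) = (2*G)/((2*m)) = (2*G)*(1/(2*m)) = G/m)
h = -14/220679 (h = -294/73/63483 = -294*1/73*(1/63483) = -294/73*1/63483 = -14/220679 ≈ -6.3441e-5)
1/(h - 1966*(-7)) = 1/(-14/220679 - 1966*(-7)) = 1/(-14/220679 + 13762) = 1/(3036984384/220679) = 220679/3036984384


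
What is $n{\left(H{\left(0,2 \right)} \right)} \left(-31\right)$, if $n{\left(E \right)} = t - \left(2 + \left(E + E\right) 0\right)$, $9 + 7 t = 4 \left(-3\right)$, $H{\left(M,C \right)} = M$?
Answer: $155$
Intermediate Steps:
$t = -3$ ($t = - \frac{9}{7} + \frac{4 \left(-3\right)}{7} = - \frac{9}{7} + \frac{1}{7} \left(-12\right) = - \frac{9}{7} - \frac{12}{7} = -3$)
$n{\left(E \right)} = -5$ ($n{\left(E \right)} = -3 - \left(2 + \left(E + E\right) 0\right) = -3 - \left(2 + 2 E 0\right) = -3 - \left(2 + 0\right) = -3 - 2 = -5$)
$n{\left(H{\left(0,2 \right)} \right)} \left(-31\right) = \left(-5\right) \left(-31\right) = 155$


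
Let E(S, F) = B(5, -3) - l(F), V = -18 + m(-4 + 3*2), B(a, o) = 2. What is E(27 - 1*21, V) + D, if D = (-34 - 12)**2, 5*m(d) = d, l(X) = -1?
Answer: 2119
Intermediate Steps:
m(d) = d/5
V = -88/5 (V = -18 + (-4 + 3*2)/5 = -18 + (-4 + 6)/5 = -18 + (1/5)*2 = -18 + 2/5 = -88/5 ≈ -17.600)
E(S, F) = 3 (E(S, F) = 2 - 1*(-1) = 2 + 1 = 3)
D = 2116 (D = (-46)**2 = 2116)
E(27 - 1*21, V) + D = 3 + 2116 = 2119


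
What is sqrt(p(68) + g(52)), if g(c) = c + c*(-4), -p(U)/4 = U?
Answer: 2*I*sqrt(107) ≈ 20.688*I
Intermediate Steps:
p(U) = -4*U
g(c) = -3*c (g(c) = c - 4*c = -3*c)
sqrt(p(68) + g(52)) = sqrt(-4*68 - 3*52) = sqrt(-272 - 156) = sqrt(-428) = 2*I*sqrt(107)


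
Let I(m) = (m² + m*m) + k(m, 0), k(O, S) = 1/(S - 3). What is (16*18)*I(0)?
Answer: -96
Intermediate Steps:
k(O, S) = 1/(-3 + S)
I(m) = -⅓ + 2*m² (I(m) = (m² + m*m) + 1/(-3 + 0) = (m² + m²) + 1/(-3) = 2*m² - ⅓ = -⅓ + 2*m²)
(16*18)*I(0) = (16*18)*(-⅓ + 2*0²) = 288*(-⅓ + 2*0) = 288*(-⅓ + 0) = 288*(-⅓) = -96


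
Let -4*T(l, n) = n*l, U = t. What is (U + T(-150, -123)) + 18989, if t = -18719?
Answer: -8685/2 ≈ -4342.5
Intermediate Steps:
U = -18719
T(l, n) = -l*n/4 (T(l, n) = -n*l/4 = -l*n/4)
(U + T(-150, -123)) + 18989 = (-18719 - ¼*(-150)*(-123)) + 18989 = (-18719 - 9225/2) + 18989 = -46663/2 + 18989 = -8685/2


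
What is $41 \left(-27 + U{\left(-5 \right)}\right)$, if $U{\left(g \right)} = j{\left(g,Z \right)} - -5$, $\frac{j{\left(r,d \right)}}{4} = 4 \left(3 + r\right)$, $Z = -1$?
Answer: $-2214$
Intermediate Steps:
$j{\left(r,d \right)} = 48 + 16 r$ ($j{\left(r,d \right)} = 4 \cdot 4 \left(3 + r\right) = 4 \left(12 + 4 r\right) = 48 + 16 r$)
$U{\left(g \right)} = 53 + 16 g$ ($U{\left(g \right)} = \left(48 + 16 g\right) - -5 = \left(48 + 16 g\right) + 5 = 53 + 16 g$)
$41 \left(-27 + U{\left(-5 \right)}\right) = 41 \left(-27 + \left(53 + 16 \left(-5\right)\right)\right) = 41 \left(-27 + \left(53 - 80\right)\right) = 41 \left(-27 - 27\right) = 41 \left(-54\right) = -2214$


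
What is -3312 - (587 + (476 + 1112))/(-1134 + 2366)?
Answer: -4082559/1232 ≈ -3313.8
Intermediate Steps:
-3312 - (587 + (476 + 1112))/(-1134 + 2366) = -3312 - (587 + 1588)/1232 = -3312 - 2175/1232 = -4082559/1232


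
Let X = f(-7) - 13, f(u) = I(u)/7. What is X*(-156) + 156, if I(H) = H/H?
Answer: 15132/7 ≈ 2161.7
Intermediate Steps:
I(H) = 1
f(u) = ⅐ (f(u) = 1/7 = 1*(⅐) = ⅐)
X = -90/7 (X = ⅐ - 13 = -90/7 ≈ -12.857)
X*(-156) + 156 = -90/7*(-156) + 156 = 14040/7 + 156 = 15132/7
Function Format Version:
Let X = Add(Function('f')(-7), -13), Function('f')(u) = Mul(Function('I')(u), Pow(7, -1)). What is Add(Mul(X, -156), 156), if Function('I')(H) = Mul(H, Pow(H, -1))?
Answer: Rational(15132, 7) ≈ 2161.7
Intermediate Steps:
Function('I')(H) = 1
Function('f')(u) = Rational(1, 7) (Function('f')(u) = Mul(1, Pow(7, -1)) = Mul(1, Rational(1, 7)) = Rational(1, 7))
X = Rational(-90, 7) (X = Add(Rational(1, 7), -13) = Rational(-90, 7) ≈ -12.857)
Add(Mul(X, -156), 156) = Add(Mul(Rational(-90, 7), -156), 156) = Add(Rational(14040, 7), 156) = Rational(15132, 7)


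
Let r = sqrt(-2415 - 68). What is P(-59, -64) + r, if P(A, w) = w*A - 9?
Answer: 3767 + I*sqrt(2483) ≈ 3767.0 + 49.83*I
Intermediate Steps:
P(A, w) = -9 + A*w (P(A, w) = A*w - 9 = -9 + A*w)
r = I*sqrt(2483) (r = sqrt(-2483) = I*sqrt(2483) ≈ 49.83*I)
P(-59, -64) + r = (-9 - 59*(-64)) + I*sqrt(2483) = (-9 + 3776) + I*sqrt(2483) = 3767 + I*sqrt(2483)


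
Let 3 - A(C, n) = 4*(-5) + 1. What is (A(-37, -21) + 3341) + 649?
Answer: 4012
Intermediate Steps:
A(C, n) = 22 (A(C, n) = 3 - (4*(-5) + 1) = 3 - (-20 + 1) = 3 - 1*(-19) = 3 + 19 = 22)
(A(-37, -21) + 3341) + 649 = (22 + 3341) + 649 = 3363 + 649 = 4012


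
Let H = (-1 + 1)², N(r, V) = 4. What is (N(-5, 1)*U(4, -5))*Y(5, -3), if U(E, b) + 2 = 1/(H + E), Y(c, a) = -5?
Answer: 35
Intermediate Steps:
H = 0 (H = 0² = 0)
U(E, b) = -2 + 1/E (U(E, b) = -2 + 1/(0 + E) = -2 + 1/E)
(N(-5, 1)*U(4, -5))*Y(5, -3) = (4*(-2 + 1/4))*(-5) = (4*(-2 + ¼))*(-5) = (4*(-7/4))*(-5) = -7*(-5) = 35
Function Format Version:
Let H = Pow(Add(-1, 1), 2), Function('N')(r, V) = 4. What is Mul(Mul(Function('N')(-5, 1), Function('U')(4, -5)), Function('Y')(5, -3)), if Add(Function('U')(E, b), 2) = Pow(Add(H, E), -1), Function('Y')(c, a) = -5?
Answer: 35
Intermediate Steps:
H = 0 (H = Pow(0, 2) = 0)
Function('U')(E, b) = Add(-2, Pow(E, -1)) (Function('U')(E, b) = Add(-2, Pow(Add(0, E), -1)) = Add(-2, Pow(E, -1)))
Mul(Mul(Function('N')(-5, 1), Function('U')(4, -5)), Function('Y')(5, -3)) = Mul(Mul(4, Add(-2, Pow(4, -1))), -5) = Mul(Mul(4, Add(-2, Rational(1, 4))), -5) = Mul(Mul(4, Rational(-7, 4)), -5) = Mul(-7, -5) = 35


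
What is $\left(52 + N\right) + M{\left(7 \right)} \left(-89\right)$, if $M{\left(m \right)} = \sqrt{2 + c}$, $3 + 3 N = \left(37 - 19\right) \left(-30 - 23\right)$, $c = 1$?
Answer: $-267 - 89 \sqrt{3} \approx -421.15$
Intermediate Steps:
$N = -319$ ($N = -1 + \frac{\left(37 - 19\right) \left(-30 - 23\right)}{3} = -1 + \frac{18 \left(-53\right)}{3} = -1 + \frac{1}{3} \left(-954\right) = -1 - 318 = -319$)
$M{\left(m \right)} = \sqrt{3}$ ($M{\left(m \right)} = \sqrt{2 + 1} = \sqrt{3}$)
$\left(52 + N\right) + M{\left(7 \right)} \left(-89\right) = \left(52 - 319\right) + \sqrt{3} \left(-89\right) = -267 - 89 \sqrt{3}$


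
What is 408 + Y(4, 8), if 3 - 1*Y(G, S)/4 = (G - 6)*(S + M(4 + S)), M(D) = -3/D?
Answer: 482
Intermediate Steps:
Y(G, S) = 12 - 4*(-6 + G)*(S - 3/(4 + S)) (Y(G, S) = 12 - 4*(G - 6)*(S - 3/(4 + S)) = 12 - 4*(-6 + G)*(S - 3/(4 + S)))
408 + Y(4, 8) = 408 + 4*(-18 + 3*4 + (4 + 8)*(3 + 6*8 - 1*4*8))/(4 + 8) = 408 + 4*(-18 + 12 + 12*(3 + 48 - 32))/12 = 408 + 4*(1/12)*(-18 + 12 + 12*19) = 408 + 4*(1/12)*(-18 + 12 + 228) = 408 + 4*(1/12)*222 = 408 + 74 = 482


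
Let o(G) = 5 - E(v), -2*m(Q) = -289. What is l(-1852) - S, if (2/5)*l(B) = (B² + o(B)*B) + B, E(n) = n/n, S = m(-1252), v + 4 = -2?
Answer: 17102931/2 ≈ 8.5515e+6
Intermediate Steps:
v = -6 (v = -4 - 2 = -6)
m(Q) = 289/2 (m(Q) = -½*(-289) = 289/2)
S = 289/2 ≈ 144.50
E(n) = 1
o(G) = 4 (o(G) = 5 - 1*1 = 5 - 1 = 4)
l(B) = 5*B²/2 + 25*B/2 (l(B) = 5*((B² + 4*B) + B)/2 = 5*(B² + 5*B)/2 = 5*B²/2 + 25*B/2)
l(-1852) - S = (5/2)*(-1852)*(5 - 1852) - 1*289/2 = (5/2)*(-1852)*(-1847) - 289/2 = 8551610 - 289/2 = 17102931/2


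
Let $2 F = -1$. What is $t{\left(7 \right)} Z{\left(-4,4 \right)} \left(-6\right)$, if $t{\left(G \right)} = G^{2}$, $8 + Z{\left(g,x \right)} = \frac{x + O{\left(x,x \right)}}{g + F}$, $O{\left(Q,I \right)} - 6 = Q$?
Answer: $\frac{9800}{3} \approx 3266.7$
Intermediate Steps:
$F = - \frac{1}{2}$ ($F = \frac{1}{2} \left(-1\right) = - \frac{1}{2} \approx -0.5$)
$O{\left(Q,I \right)} = 6 + Q$
$Z{\left(g,x \right)} = -8 + \frac{6 + 2 x}{- \frac{1}{2} + g}$ ($Z{\left(g,x \right)} = -8 + \frac{x + \left(6 + x\right)}{g - \frac{1}{2}} = -8 + \frac{6 + 2 x}{- \frac{1}{2} + g}$)
$t{\left(7 \right)} Z{\left(-4,4 \right)} \left(-6\right) = 7^{2} \frac{4 \left(5 + 4 - -16\right)}{-1 + 2 \left(-4\right)} \left(-6\right) = 49 \frac{4 \left(5 + 4 + 16\right)}{-1 - 8} \left(-6\right) = 49 \cdot 4 \frac{1}{-9} \cdot 25 \left(-6\right) = 49 \cdot 4 \left(- \frac{1}{9}\right) 25 \left(-6\right) = 49 \left(\left(- \frac{100}{9}\right) \left(-6\right)\right) = 49 \cdot \frac{200}{3} = \frac{9800}{3}$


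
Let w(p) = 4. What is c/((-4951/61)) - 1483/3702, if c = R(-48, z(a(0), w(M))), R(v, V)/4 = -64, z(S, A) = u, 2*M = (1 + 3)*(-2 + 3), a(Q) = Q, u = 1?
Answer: 50468099/18328602 ≈ 2.7535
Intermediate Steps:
M = 2 (M = ((1 + 3)*(-2 + 3))/2 = (4*1)/2 = (½)*4 = 2)
z(S, A) = 1
R(v, V) = -256 (R(v, V) = 4*(-64) = -256)
c = -256
c/((-4951/61)) - 1483/3702 = -256/((-4951/61)) - 1483/3702 = -256/((-4951*1/61)) - 1483*1/3702 = -256/(-4951/61) - 1483/3702 = -256*(-61/4951) - 1483/3702 = 15616/4951 - 1483/3702 = 50468099/18328602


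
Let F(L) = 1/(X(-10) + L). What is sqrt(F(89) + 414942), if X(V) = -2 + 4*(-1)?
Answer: sqrt(2858535521)/83 ≈ 644.16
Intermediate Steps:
X(V) = -6 (X(V) = -2 - 4 = -6)
F(L) = 1/(-6 + L)
sqrt(F(89) + 414942) = sqrt(1/(-6 + 89) + 414942) = sqrt(1/83 + 414942) = sqrt(34440187/83) = sqrt(2858535521)/83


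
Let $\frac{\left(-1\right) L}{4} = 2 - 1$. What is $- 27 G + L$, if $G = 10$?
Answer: $-274$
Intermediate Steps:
$L = -4$ ($L = - 4 \left(2 - 1\right) = \left(-4\right) 1 = -4$)
$- 27 G + L = \left(-27\right) 10 - 4 = -270 - 4 = -274$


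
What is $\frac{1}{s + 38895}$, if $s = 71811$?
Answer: $\frac{1}{110706} \approx 9.0329 \cdot 10^{-6}$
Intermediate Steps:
$\frac{1}{s + 38895} = \frac{1}{71811 + 38895} = \frac{1}{110706}$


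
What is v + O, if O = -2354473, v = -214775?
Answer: -2569248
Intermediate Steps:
v + O = -214775 - 2354473 = -2569248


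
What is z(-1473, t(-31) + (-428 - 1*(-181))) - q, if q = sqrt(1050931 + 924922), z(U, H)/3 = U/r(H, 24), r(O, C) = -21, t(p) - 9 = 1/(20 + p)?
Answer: 1473/7 - sqrt(1975853) ≈ -1195.2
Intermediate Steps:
t(p) = 9 + 1/(20 + p)
z(U, H) = -U/7 (z(U, H) = 3*(U/(-21)) = 3*(U*(-1/21)) = 3*(-U/21) = -U/7)
q = sqrt(1975853) ≈ 1405.7
z(-1473, t(-31) + (-428 - 1*(-181))) - q = -1/7*(-1473) - sqrt(1975853) = 1473/7 - sqrt(1975853)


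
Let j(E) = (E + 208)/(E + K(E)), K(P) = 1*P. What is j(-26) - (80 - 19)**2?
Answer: -7449/2 ≈ -3724.5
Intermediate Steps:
K(P) = P
j(E) = (208 + E)/(2*E) (j(E) = (E + 208)/(E + E) = (208 + E)/((2*E)) = (208 + E)*(1/(2*E)) = (208 + E)/(2*E))
j(-26) - (80 - 19)**2 = (1/2)*(208 - 26)/(-26) - (80 - 19)**2 = (1/2)*(-1/26)*182 - 1*61**2 = -7/2 - 1*3721 = -7/2 - 3721 = -7449/2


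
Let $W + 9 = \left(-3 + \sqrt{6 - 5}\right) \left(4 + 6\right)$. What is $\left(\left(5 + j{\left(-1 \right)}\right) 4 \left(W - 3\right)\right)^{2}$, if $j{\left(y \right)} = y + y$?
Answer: $147456$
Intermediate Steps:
$j{\left(y \right)} = 2 y$
$W = -29$ ($W = -9 + \left(-3 + \sqrt{6 - 5}\right) \left(4 + 6\right) = -9 + \left(-3 + \sqrt{1}\right) 10 = -9 + \left(-3 + 1\right) 10 = -9 - 20 = -29$)
$\left(\left(5 + j{\left(-1 \right)}\right) 4 \left(W - 3\right)\right)^{2} = \left(\left(5 + 2 \left(-1\right)\right) 4 \left(-29 - 3\right)\right)^{2} = \left(\left(5 - 2\right) 4 \left(-32\right)\right)^{2} = \left(3 \cdot 4 \left(-32\right)\right)^{2} = \left(12 \left(-32\right)\right)^{2} = \left(-384\right)^{2} = 147456$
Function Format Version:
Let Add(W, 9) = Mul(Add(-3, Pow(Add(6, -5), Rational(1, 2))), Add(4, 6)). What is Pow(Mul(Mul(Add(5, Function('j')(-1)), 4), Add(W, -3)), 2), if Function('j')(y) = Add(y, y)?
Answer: 147456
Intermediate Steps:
Function('j')(y) = Mul(2, y)
W = -29 (W = Add(-9, Mul(Add(-3, Pow(Add(6, -5), Rational(1, 2))), Add(4, 6))) = Add(-9, Mul(Add(-3, Pow(1, Rational(1, 2))), 10)) = Add(-9, Mul(Add(-3, 1), 10)) = Add(-9, Mul(-2, 10)) = Add(-9, -20) = -29)
Pow(Mul(Mul(Add(5, Function('j')(-1)), 4), Add(W, -3)), 2) = Pow(Mul(Mul(Add(5, Mul(2, -1)), 4), Add(-29, -3)), 2) = Pow(Mul(Mul(Add(5, -2), 4), -32), 2) = Pow(Mul(Mul(3, 4), -32), 2) = Pow(Mul(12, -32), 2) = Pow(-384, 2) = 147456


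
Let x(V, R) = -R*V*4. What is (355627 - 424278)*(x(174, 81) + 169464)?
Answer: -7763604288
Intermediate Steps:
x(V, R) = -4*R*V (x(V, R) = -R*V*4 = -4*R*V)
(355627 - 424278)*(x(174, 81) + 169464) = (355627 - 424278)*(-4*81*174 + 169464) = -68651*(-56376 + 169464) = -68651*113088 = -7763604288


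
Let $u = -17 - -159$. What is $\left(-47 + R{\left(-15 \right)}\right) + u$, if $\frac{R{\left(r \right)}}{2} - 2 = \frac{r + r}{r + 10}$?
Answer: $111$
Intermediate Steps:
$u = 142$ ($u = -17 + 159 = 142$)
$R{\left(r \right)} = 4 + \frac{4 r}{10 + r}$ ($R{\left(r \right)} = 4 + 2 \frac{r + r}{r + 10} = 4 + 2 \frac{2 r}{10 + r} = 4 + \frac{4 r}{10 + r}$)
$\left(-47 + R{\left(-15 \right)}\right) + u = \left(-47 + \frac{8 \left(5 - 15\right)}{10 - 15}\right) + 142 = \left(-47 + 8 \frac{1}{-5} \left(-10\right)\right) + 142 = \left(-47 + 8 \left(- \frac{1}{5}\right) \left(-10\right)\right) + 142 = \left(-47 + 16\right) + 142 = -31 + 142 = 111$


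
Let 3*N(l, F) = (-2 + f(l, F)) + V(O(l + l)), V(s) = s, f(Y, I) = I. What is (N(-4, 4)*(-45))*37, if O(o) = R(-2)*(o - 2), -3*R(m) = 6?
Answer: -12210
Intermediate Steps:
R(m) = -2 (R(m) = -1/3*6 = -2)
O(o) = 4 - 2*o (O(o) = -2*(o - 2) = -2*(-2 + o) = 4 - 2*o)
N(l, F) = 2/3 - 4*l/3 + F/3 (N(l, F) = ((-2 + F) + (4 - 2*(l + l)))/3 = ((-2 + F) + (4 - 4*l))/3 = (2 + F - 4*l)/3 = 2/3 - 4*l/3 + F/3)
(N(-4, 4)*(-45))*37 = ((2/3 - 4/3*(-4) + (1/3)*4)*(-45))*37 = ((2/3 + 16/3 + 4/3)*(-45))*37 = ((22/3)*(-45))*37 = -330*37 = -12210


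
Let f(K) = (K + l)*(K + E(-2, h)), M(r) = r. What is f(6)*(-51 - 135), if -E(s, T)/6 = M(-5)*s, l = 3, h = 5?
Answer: 90396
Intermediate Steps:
E(s, T) = 30*s (E(s, T) = -(-30)*s = 30*s)
f(K) = (-60 + K)*(3 + K) (f(K) = (K + 3)*(K + 30*(-2)) = (3 + K)*(K - 60) = (3 + K)*(-60 + K) = (-60 + K)*(3 + K))
f(6)*(-51 - 135) = (-180 + 6² - 57*6)*(-51 - 135) = (-180 + 36 - 342)*(-186) = -486*(-186) = 90396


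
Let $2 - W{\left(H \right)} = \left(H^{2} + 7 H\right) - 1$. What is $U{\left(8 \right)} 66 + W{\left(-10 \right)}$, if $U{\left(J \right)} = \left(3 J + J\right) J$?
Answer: $16869$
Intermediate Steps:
$W{\left(H \right)} = 3 - H^{2} - 7 H$ ($W{\left(H \right)} = 2 - \left(\left(H^{2} + 7 H\right) - 1\right) = 2 - \left(-1 + H^{2} + 7 H\right) = 3 - H^{2} - 7 H$)
$U{\left(J \right)} = 4 J^{2}$ ($U{\left(J \right)} = 4 J J = 4 J^{2}$)
$U{\left(8 \right)} 66 + W{\left(-10 \right)} = 4 \cdot 8^{2} \cdot 66 - 27 = 4 \cdot 64 \cdot 66 + \left(3 - 100 + 70\right) = 256 \cdot 66 + \left(3 - 100 + 70\right) = 16896 - 27 = 16869$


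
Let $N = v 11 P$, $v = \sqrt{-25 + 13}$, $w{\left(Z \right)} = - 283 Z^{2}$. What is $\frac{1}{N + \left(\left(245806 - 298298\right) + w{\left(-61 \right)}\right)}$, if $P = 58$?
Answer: $- \frac{1105535}{1222212520753} - \frac{1276 i \sqrt{3}}{1222212520753} \approx -9.0454 \cdot 10^{-7} - 1.8083 \cdot 10^{-9} i$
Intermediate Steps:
$v = 2 i \sqrt{3}$ ($v = \sqrt{-12} = 2 i \sqrt{3} \approx 3.4641 i$)
$N = 1276 i \sqrt{3}$ ($N = 2 i \sqrt{3} \cdot 11 \cdot 58 = 22 i \sqrt{3} \cdot 58 = 1276 i \sqrt{3} \approx 2210.1 i$)
$\frac{1}{N + \left(\left(245806 - 298298\right) + w{\left(-61 \right)}\right)} = \frac{1}{1276 i \sqrt{3} + \left(\left(245806 - 298298\right) - 283 \left(-61\right)^{2}\right)} = \frac{1}{1276 i \sqrt{3} - 1105535} = \frac{1}{-1105535 + 1276 i \sqrt{3}}$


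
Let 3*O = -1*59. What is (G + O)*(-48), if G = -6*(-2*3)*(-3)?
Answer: 6128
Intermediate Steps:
O = -59/3 (O = (-1*59)/3 = (1/3)*(-59) = -59/3 ≈ -19.667)
G = -108 (G = -6*(-6)*(-3) = -(-36)*(-3) = -1*108 = -108)
(G + O)*(-48) = (-108 - 59/3)*(-48) = -383/3*(-48) = 6128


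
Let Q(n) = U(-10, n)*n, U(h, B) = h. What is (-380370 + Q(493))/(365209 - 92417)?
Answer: -96325/68198 ≈ -1.4124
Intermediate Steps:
Q(n) = -10*n
(-380370 + Q(493))/(365209 - 92417) = (-380370 - 10*493)/(365209 - 92417) = (-380370 - 4930)/272792 = -385300*1/272792 = -96325/68198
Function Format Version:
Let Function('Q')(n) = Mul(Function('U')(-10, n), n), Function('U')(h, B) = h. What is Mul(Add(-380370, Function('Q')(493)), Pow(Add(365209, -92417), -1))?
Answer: Rational(-96325, 68198) ≈ -1.4124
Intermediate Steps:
Function('Q')(n) = Mul(-10, n)
Mul(Add(-380370, Function('Q')(493)), Pow(Add(365209, -92417), -1)) = Mul(Add(-380370, Mul(-10, 493)), Pow(Add(365209, -92417), -1)) = Mul(Add(-380370, -4930), Pow(272792, -1)) = Mul(-385300, Rational(1, 272792)) = Rational(-96325, 68198)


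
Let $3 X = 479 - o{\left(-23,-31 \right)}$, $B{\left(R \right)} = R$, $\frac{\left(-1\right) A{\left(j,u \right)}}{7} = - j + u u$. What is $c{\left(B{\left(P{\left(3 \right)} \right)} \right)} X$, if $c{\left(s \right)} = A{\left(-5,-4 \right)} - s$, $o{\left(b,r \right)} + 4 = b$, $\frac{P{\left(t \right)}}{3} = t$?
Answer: $-26312$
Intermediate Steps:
$A{\left(j,u \right)} = - 7 u^{2} + 7 j$ ($A{\left(j,u \right)} = - 7 \left(- j + u u\right) = - 7 \left(- j + u^{2}\right) = - 7 \left(u^{2} - j\right) = - 7 u^{2} + 7 j$)
$P{\left(t \right)} = 3 t$
$o{\left(b,r \right)} = -4 + b$
$c{\left(s \right)} = -147 - s$ ($c{\left(s \right)} = \left(- 7 \left(-4\right)^{2} + 7 \left(-5\right)\right) - s = \left(\left(-7\right) 16 - 35\right) - s = \left(-112 - 35\right) - s = -147 - s$)
$X = \frac{506}{3}$ ($X = \frac{479 - \left(-4 - 23\right)}{3} = \frac{479 - -27}{3} = \frac{479 + 27}{3} = \frac{1}{3} \cdot 506 = \frac{506}{3} \approx 168.67$)
$c{\left(B{\left(P{\left(3 \right)} \right)} \right)} X = \left(-147 - 3 \cdot 3\right) \frac{506}{3} = \left(-147 - 9\right) \frac{506}{3} = \left(-156\right) \frac{506}{3} = -26312$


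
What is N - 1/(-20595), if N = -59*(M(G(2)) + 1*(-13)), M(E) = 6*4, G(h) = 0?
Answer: -13366154/20595 ≈ -649.00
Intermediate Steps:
M(E) = 24
N = -649 (N = -59*(24 + 1*(-13)) = -59*(24 - 13) = -59*11 = -649)
N - 1/(-20595) = -649 - 1/(-20595) = -649 - 1*(-1/20595) = -649 + 1/20595 = -13366154/20595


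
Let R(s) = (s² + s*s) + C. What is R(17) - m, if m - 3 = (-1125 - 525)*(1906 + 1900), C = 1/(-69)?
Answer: 433352774/69 ≈ 6.2805e+6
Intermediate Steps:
C = -1/69 ≈ -0.014493
R(s) = -1/69 + 2*s² (R(s) = (s² + s*s) - 1/69 = (s² + s²) - 1/69 = 2*s² - 1/69 = -1/69 + 2*s²)
m = -6279897 (m = 3 + (-1125 - 525)*(1906 + 1900) = 3 - 1650*3806 = 3 - 6279900 = -6279897)
R(17) - m = (-1/69 + 2*17²) - 1*(-6279897) = (-1/69 + 2*289) + 6279897 = (-1/69 + 578) + 6279897 = 39881/69 + 6279897 = 433352774/69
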